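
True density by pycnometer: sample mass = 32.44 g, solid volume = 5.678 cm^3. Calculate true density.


TD = 32.44 / 5.678 = 5.713 g/cm^3

5.713


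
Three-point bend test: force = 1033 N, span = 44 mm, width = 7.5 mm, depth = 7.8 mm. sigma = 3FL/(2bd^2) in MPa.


sigma = 3*1033*44/(2*7.5*7.8^2) = 149.4 MPa

149.4


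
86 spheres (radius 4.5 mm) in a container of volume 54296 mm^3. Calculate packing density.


V_sphere = 4/3*pi*4.5^3 = 381.7035 mm^3
Total V = 86*381.7035 = 32826.501 mm^3
PD = 32826.501 / 54296 = 0.605

0.605


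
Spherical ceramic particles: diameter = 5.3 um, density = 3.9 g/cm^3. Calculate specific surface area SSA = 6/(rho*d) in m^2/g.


SSA = 6 / (3.9 * 5.3) = 0.29 m^2/g

0.29


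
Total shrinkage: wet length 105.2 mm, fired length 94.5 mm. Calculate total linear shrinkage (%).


TS = (105.2 - 94.5) / 105.2 * 100 = 10.17%

10.17


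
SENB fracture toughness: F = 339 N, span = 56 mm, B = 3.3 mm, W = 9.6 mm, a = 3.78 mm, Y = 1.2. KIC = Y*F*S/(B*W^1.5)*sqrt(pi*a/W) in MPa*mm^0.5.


KIC = 1.2*339*56/(3.3*9.6^1.5)*sqrt(pi*3.78/9.6) = 258.13

258.13


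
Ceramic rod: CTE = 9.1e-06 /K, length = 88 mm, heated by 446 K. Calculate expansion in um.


dL = 9.1e-06 * 88 * 446 * 1000 = 357.157 um

357.157


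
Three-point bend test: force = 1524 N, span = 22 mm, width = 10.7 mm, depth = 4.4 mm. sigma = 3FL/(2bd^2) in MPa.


sigma = 3*1524*22/(2*10.7*4.4^2) = 242.8 MPa

242.8


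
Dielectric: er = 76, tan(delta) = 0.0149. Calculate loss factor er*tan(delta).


Loss = 76 * 0.0149 = 1.132

1.132


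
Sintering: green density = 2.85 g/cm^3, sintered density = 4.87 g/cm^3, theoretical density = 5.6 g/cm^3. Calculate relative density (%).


Relative = 4.87 / 5.6 * 100 = 87.0%

87.0


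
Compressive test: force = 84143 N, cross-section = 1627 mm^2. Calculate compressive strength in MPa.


CS = 84143 / 1627 = 51.7 MPa

51.7


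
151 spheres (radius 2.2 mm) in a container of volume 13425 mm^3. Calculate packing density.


V_sphere = 4/3*pi*2.2^3 = 44.6022 mm^3
Total V = 151*44.6022 = 6734.9322 mm^3
PD = 6734.9322 / 13425 = 0.502

0.502


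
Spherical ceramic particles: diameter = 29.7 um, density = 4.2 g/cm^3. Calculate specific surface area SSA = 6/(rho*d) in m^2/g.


SSA = 6 / (4.2 * 29.7) = 0.048 m^2/g

0.048


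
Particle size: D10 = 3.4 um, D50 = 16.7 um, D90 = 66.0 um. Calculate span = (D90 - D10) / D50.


Span = (66.0 - 3.4) / 16.7 = 62.6 / 16.7 = 3.749

3.749


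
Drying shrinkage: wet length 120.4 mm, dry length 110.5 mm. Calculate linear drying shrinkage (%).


DS = (120.4 - 110.5) / 120.4 * 100 = 8.22%

8.22


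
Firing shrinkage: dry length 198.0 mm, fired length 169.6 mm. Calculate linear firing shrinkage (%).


FS = (198.0 - 169.6) / 198.0 * 100 = 14.34%

14.34


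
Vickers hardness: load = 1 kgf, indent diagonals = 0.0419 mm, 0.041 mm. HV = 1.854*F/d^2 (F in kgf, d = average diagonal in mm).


d_avg = (0.0419+0.041)/2 = 0.04145 mm
HV = 1.854*1/0.04145^2 = 1079

1079


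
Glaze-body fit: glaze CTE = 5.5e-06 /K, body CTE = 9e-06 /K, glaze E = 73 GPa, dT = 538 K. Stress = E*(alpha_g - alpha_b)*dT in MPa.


Stress = 73*1000*(5.5e-06 - 9e-06)*538 = -137.5 MPa

-137.5


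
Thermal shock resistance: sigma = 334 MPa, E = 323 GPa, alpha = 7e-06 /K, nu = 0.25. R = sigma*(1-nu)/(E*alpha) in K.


R = 334*(1-0.25)/(323*1000*7e-06) = 111 K

111


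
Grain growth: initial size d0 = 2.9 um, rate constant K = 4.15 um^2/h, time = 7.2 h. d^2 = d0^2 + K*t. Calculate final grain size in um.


d^2 = 2.9^2 + 4.15*7.2 = 38.29
d = sqrt(38.29) = 6.19 um

6.19


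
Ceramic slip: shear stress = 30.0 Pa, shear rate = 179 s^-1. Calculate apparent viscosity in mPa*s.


eta = tau/gamma * 1000 = 30.0/179 * 1000 = 167.6 mPa*s

167.6


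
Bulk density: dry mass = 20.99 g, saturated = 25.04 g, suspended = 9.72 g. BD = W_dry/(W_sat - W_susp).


BD = 20.99 / (25.04 - 9.72) = 20.99 / 15.32 = 1.37 g/cm^3

1.37


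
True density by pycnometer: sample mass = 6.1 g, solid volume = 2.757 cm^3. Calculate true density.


TD = 6.1 / 2.757 = 2.213 g/cm^3

2.213


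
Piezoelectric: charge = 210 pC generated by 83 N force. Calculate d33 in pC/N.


d33 = 210 / 83 = 2.5 pC/N

2.5


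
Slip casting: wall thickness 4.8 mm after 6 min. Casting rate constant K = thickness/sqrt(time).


K = 4.8 / sqrt(6) = 4.8 / 2.4495 = 1.96 mm/min^0.5

1.96


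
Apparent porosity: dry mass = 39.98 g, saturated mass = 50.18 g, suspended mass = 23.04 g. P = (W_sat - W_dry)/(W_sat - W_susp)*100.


P = (50.18 - 39.98) / (50.18 - 23.04) * 100 = 10.2 / 27.14 * 100 = 37.6%

37.6


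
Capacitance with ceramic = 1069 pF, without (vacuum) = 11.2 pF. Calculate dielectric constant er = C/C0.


er = 1069 / 11.2 = 95.45

95.45


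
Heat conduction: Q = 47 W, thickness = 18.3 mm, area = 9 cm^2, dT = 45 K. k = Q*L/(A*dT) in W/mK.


k = 47*18.3/1000/(9/10000*45) = 21.24 W/mK

21.24


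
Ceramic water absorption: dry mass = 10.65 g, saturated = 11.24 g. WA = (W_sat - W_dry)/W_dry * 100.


WA = (11.24 - 10.65) / 10.65 * 100 = 5.54%

5.54


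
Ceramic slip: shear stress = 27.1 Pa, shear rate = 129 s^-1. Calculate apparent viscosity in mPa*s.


eta = tau/gamma * 1000 = 27.1/129 * 1000 = 210.1 mPa*s

210.1


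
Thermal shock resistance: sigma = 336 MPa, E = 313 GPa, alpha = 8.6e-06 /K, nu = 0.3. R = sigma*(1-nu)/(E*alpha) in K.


R = 336*(1-0.3)/(313*1000*8.6e-06) = 87 K

87


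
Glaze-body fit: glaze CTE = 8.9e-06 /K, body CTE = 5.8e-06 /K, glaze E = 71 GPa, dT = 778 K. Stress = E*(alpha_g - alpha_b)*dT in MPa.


Stress = 71*1000*(8.9e-06 - 5.8e-06)*778 = 171.2 MPa

171.2


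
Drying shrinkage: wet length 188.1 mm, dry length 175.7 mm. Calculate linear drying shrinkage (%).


DS = (188.1 - 175.7) / 188.1 * 100 = 6.59%

6.59


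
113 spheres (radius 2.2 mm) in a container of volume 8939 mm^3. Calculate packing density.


V_sphere = 4/3*pi*2.2^3 = 44.6022 mm^3
Total V = 113*44.6022 = 5040.0486 mm^3
PD = 5040.0486 / 8939 = 0.564

0.564


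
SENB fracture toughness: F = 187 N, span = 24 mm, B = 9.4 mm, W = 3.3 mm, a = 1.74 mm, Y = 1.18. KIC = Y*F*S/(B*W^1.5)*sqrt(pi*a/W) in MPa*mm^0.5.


KIC = 1.18*187*24/(9.4*3.3^1.5)*sqrt(pi*1.74/3.3) = 120.96

120.96


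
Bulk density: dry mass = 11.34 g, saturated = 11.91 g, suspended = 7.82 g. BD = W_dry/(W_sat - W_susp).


BD = 11.34 / (11.91 - 7.82) = 11.34 / 4.09 = 2.773 g/cm^3

2.773


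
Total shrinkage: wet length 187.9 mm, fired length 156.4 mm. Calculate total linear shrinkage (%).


TS = (187.9 - 156.4) / 187.9 * 100 = 16.76%

16.76


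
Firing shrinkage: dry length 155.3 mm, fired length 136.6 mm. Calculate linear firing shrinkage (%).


FS = (155.3 - 136.6) / 155.3 * 100 = 12.04%

12.04


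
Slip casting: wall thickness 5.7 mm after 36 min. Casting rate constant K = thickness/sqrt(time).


K = 5.7 / sqrt(36) = 5.7 / 6.0 = 0.95 mm/min^0.5

0.95


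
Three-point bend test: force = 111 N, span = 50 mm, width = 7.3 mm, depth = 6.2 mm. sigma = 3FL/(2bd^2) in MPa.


sigma = 3*111*50/(2*7.3*6.2^2) = 29.7 MPa

29.7


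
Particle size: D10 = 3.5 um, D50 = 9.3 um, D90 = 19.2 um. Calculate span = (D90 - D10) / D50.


Span = (19.2 - 3.5) / 9.3 = 15.7 / 9.3 = 1.688

1.688


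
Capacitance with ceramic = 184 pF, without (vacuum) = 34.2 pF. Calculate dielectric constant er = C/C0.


er = 184 / 34.2 = 5.38

5.38


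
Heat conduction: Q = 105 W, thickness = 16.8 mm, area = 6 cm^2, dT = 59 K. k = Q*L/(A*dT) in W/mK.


k = 105*16.8/1000/(6/10000*59) = 49.83 W/mK

49.83


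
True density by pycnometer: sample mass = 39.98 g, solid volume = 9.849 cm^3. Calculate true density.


TD = 39.98 / 9.849 = 4.059 g/cm^3

4.059


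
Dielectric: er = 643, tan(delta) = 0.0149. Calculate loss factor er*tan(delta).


Loss = 643 * 0.0149 = 9.581

9.581


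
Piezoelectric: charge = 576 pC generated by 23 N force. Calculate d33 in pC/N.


d33 = 576 / 23 = 25.0 pC/N

25.0


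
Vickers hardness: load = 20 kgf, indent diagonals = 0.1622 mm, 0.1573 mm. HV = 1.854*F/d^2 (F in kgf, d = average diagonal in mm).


d_avg = (0.1622+0.1573)/2 = 0.15975 mm
HV = 1.854*20/0.15975^2 = 1453

1453


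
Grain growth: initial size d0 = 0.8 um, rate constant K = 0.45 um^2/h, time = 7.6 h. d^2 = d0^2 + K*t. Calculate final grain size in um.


d^2 = 0.8^2 + 0.45*7.6 = 4.06
d = sqrt(4.06) = 2.01 um

2.01


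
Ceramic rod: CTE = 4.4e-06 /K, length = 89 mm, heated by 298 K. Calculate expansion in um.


dL = 4.4e-06 * 89 * 298 * 1000 = 116.697 um

116.697


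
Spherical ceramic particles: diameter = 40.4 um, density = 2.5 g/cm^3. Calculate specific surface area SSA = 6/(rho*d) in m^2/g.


SSA = 6 / (2.5 * 40.4) = 0.059 m^2/g

0.059


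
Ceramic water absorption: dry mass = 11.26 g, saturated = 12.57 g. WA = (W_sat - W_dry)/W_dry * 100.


WA = (12.57 - 11.26) / 11.26 * 100 = 11.63%

11.63


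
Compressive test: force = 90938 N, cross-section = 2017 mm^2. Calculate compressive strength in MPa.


CS = 90938 / 2017 = 45.1 MPa

45.1


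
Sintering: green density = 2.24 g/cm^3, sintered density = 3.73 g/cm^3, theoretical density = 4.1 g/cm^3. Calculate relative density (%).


Relative = 3.73 / 4.1 * 100 = 91.0%

91.0


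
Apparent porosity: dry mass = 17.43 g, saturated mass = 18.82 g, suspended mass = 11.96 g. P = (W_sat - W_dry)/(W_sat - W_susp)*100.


P = (18.82 - 17.43) / (18.82 - 11.96) * 100 = 1.39 / 6.86 * 100 = 20.3%

20.3


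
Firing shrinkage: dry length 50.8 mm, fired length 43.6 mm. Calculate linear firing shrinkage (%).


FS = (50.8 - 43.6) / 50.8 * 100 = 14.17%

14.17


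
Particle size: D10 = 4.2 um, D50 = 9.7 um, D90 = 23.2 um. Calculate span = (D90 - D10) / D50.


Span = (23.2 - 4.2) / 9.7 = 19.0 / 9.7 = 1.959

1.959


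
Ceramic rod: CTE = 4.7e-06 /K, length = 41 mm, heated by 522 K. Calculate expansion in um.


dL = 4.7e-06 * 41 * 522 * 1000 = 100.589 um

100.589


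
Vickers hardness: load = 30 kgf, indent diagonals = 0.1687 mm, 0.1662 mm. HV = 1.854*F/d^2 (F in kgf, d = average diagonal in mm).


d_avg = (0.1687+0.1662)/2 = 0.16745 mm
HV = 1.854*30/0.16745^2 = 1984

1984


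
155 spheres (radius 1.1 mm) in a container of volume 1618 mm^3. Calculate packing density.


V_sphere = 4/3*pi*1.1^3 = 5.5753 mm^3
Total V = 155*5.5753 = 864.1715 mm^3
PD = 864.1715 / 1618 = 0.534

0.534


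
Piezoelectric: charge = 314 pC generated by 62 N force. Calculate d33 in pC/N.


d33 = 314 / 62 = 5.1 pC/N

5.1


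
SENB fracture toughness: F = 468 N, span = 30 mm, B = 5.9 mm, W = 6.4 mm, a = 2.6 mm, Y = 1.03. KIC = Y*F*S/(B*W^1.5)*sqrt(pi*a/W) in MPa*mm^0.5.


KIC = 1.03*468*30/(5.9*6.4^1.5)*sqrt(pi*2.6/6.4) = 171.02

171.02


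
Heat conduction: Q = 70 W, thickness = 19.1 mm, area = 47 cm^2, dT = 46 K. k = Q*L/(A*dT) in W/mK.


k = 70*19.1/1000/(47/10000*46) = 6.18 W/mK

6.18


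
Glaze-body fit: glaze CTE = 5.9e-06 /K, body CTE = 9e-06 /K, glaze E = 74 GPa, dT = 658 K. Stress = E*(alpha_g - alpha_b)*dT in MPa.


Stress = 74*1000*(5.9e-06 - 9e-06)*658 = -150.9 MPa

-150.9


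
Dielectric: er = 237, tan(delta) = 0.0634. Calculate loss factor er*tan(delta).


Loss = 237 * 0.0634 = 15.026

15.026


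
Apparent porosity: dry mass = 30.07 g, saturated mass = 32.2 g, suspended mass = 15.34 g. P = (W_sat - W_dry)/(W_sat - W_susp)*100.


P = (32.2 - 30.07) / (32.2 - 15.34) * 100 = 2.13 / 16.86 * 100 = 12.6%

12.6


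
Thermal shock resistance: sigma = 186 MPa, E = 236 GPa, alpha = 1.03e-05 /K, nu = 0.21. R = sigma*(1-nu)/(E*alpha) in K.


R = 186*(1-0.21)/(236*1000*1.03e-05) = 60 K

60


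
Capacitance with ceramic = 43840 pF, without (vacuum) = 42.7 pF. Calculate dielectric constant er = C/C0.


er = 43840 / 42.7 = 1026.7

1026.7


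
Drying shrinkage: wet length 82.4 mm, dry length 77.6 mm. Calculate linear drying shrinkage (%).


DS = (82.4 - 77.6) / 82.4 * 100 = 5.83%

5.83


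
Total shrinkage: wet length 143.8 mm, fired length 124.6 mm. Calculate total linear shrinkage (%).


TS = (143.8 - 124.6) / 143.8 * 100 = 13.35%

13.35


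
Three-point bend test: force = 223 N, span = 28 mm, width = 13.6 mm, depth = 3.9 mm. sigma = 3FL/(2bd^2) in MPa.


sigma = 3*223*28/(2*13.6*3.9^2) = 45.3 MPa

45.3


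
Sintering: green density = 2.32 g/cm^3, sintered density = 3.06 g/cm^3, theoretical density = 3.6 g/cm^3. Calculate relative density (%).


Relative = 3.06 / 3.6 * 100 = 85.0%

85.0


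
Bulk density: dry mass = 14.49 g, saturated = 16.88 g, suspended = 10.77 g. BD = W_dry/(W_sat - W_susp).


BD = 14.49 / (16.88 - 10.77) = 14.49 / 6.11 = 2.372 g/cm^3

2.372


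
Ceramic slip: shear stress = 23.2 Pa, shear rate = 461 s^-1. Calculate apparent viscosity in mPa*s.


eta = tau/gamma * 1000 = 23.2/461 * 1000 = 50.3 mPa*s

50.3


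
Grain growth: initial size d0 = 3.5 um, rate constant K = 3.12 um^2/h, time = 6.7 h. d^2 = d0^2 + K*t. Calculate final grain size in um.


d^2 = 3.5^2 + 3.12*6.7 = 33.154
d = sqrt(33.154) = 5.76 um

5.76


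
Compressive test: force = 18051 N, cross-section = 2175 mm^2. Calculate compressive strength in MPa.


CS = 18051 / 2175 = 8.3 MPa

8.3


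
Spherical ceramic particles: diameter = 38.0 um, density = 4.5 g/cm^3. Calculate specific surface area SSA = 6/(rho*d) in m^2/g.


SSA = 6 / (4.5 * 38.0) = 0.035 m^2/g

0.035


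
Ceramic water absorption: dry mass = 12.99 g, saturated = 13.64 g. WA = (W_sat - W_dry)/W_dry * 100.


WA = (13.64 - 12.99) / 12.99 * 100 = 5.0%

5.0


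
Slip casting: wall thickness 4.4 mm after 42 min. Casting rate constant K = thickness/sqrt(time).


K = 4.4 / sqrt(42) = 4.4 / 6.4807 = 0.679 mm/min^0.5

0.679


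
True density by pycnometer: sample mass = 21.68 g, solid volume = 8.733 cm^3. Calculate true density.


TD = 21.68 / 8.733 = 2.483 g/cm^3

2.483


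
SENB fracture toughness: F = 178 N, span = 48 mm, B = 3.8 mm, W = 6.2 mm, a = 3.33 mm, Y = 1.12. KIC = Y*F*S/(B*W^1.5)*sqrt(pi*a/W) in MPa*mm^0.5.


KIC = 1.12*178*48/(3.8*6.2^1.5)*sqrt(pi*3.33/6.2) = 211.89

211.89


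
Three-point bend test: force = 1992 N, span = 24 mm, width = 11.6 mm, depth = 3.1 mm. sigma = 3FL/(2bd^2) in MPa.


sigma = 3*1992*24/(2*11.6*3.1^2) = 643.3 MPa

643.3


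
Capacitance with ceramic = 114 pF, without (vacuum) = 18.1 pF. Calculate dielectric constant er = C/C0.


er = 114 / 18.1 = 6.3

6.3


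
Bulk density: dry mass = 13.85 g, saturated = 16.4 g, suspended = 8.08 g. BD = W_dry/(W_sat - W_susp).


BD = 13.85 / (16.4 - 8.08) = 13.85 / 8.32 = 1.665 g/cm^3

1.665


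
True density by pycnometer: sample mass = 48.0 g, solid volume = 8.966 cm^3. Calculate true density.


TD = 48.0 / 8.966 = 5.354 g/cm^3

5.354


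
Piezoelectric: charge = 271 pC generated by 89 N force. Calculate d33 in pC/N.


d33 = 271 / 89 = 3.0 pC/N

3.0


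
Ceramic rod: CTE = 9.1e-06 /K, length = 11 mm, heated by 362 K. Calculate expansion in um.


dL = 9.1e-06 * 11 * 362 * 1000 = 36.236 um

36.236


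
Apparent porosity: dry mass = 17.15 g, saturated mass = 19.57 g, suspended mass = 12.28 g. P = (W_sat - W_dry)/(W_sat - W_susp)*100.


P = (19.57 - 17.15) / (19.57 - 12.28) * 100 = 2.42 / 7.29 * 100 = 33.2%

33.2


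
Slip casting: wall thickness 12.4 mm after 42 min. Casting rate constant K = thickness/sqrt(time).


K = 12.4 / sqrt(42) = 12.4 / 6.4807 = 1.913 mm/min^0.5

1.913


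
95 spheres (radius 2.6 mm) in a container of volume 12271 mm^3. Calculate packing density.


V_sphere = 4/3*pi*2.6^3 = 73.6222 mm^3
Total V = 95*73.6222 = 6994.109 mm^3
PD = 6994.109 / 12271 = 0.57

0.57


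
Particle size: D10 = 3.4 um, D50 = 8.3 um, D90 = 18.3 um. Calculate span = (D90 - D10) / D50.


Span = (18.3 - 3.4) / 8.3 = 14.9 / 8.3 = 1.795

1.795


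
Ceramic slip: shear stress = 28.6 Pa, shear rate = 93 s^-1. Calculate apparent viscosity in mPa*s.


eta = tau/gamma * 1000 = 28.6/93 * 1000 = 307.5 mPa*s

307.5


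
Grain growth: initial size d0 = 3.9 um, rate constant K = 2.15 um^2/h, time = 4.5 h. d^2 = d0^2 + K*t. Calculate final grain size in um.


d^2 = 3.9^2 + 2.15*4.5 = 24.885
d = sqrt(24.885) = 4.99 um

4.99


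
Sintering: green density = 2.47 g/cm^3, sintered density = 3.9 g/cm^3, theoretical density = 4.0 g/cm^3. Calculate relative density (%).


Relative = 3.9 / 4.0 * 100 = 97.5%

97.5


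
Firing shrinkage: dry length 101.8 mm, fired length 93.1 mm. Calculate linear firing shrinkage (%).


FS = (101.8 - 93.1) / 101.8 * 100 = 8.55%

8.55


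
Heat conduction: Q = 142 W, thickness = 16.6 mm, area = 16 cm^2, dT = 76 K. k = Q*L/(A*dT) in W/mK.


k = 142*16.6/1000/(16/10000*76) = 19.38 W/mK

19.38


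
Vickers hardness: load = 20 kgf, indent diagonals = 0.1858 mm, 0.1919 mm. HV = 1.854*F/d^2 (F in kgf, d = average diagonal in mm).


d_avg = (0.1858+0.1919)/2 = 0.18885 mm
HV = 1.854*20/0.18885^2 = 1040

1040


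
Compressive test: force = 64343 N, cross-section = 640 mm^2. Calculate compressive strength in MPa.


CS = 64343 / 640 = 100.5 MPa

100.5


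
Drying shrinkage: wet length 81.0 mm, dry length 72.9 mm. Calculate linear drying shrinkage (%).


DS = (81.0 - 72.9) / 81.0 * 100 = 10.0%

10.0


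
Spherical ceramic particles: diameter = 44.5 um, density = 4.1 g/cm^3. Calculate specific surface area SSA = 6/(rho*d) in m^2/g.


SSA = 6 / (4.1 * 44.5) = 0.033 m^2/g

0.033


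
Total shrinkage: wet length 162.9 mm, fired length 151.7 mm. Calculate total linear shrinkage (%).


TS = (162.9 - 151.7) / 162.9 * 100 = 6.88%

6.88


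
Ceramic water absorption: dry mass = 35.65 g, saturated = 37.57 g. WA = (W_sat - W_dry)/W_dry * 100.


WA = (37.57 - 35.65) / 35.65 * 100 = 5.39%

5.39


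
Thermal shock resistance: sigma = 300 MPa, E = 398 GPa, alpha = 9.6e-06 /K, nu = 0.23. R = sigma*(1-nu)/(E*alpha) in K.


R = 300*(1-0.23)/(398*1000*9.6e-06) = 60 K

60


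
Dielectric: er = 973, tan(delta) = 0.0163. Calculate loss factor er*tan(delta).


Loss = 973 * 0.0163 = 15.86

15.86


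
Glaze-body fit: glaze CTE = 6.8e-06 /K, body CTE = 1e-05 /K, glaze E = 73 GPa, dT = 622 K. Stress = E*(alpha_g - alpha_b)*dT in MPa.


Stress = 73*1000*(6.8e-06 - 1e-05)*622 = -145.3 MPa

-145.3


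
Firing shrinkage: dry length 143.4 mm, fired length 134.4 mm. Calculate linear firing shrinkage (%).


FS = (143.4 - 134.4) / 143.4 * 100 = 6.28%

6.28


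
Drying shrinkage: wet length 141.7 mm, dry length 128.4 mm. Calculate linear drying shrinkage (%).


DS = (141.7 - 128.4) / 141.7 * 100 = 9.39%

9.39


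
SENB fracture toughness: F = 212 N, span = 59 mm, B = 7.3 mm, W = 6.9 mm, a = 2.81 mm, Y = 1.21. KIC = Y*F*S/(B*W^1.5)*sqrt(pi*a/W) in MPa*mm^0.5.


KIC = 1.21*212*59/(7.3*6.9^1.5)*sqrt(pi*2.81/6.9) = 129.38

129.38


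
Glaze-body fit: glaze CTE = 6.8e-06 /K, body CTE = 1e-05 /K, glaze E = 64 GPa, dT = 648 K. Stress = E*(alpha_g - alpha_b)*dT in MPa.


Stress = 64*1000*(6.8e-06 - 1e-05)*648 = -132.7 MPa

-132.7


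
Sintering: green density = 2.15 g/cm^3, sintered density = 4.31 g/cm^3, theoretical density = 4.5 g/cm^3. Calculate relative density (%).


Relative = 4.31 / 4.5 * 100 = 95.8%

95.8


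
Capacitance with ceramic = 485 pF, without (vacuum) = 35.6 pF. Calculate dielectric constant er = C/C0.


er = 485 / 35.6 = 13.62

13.62


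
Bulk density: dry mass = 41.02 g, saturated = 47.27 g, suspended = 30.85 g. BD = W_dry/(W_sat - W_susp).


BD = 41.02 / (47.27 - 30.85) = 41.02 / 16.42 = 2.498 g/cm^3

2.498


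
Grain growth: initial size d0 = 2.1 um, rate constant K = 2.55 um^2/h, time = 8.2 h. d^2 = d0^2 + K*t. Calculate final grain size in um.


d^2 = 2.1^2 + 2.55*8.2 = 25.32
d = sqrt(25.32) = 5.03 um

5.03


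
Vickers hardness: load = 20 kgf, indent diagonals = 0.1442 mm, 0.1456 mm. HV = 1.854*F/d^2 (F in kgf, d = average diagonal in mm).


d_avg = (0.1442+0.1456)/2 = 0.1449 mm
HV = 1.854*20/0.1449^2 = 1766

1766


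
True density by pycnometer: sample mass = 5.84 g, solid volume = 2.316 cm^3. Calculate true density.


TD = 5.84 / 2.316 = 2.522 g/cm^3

2.522


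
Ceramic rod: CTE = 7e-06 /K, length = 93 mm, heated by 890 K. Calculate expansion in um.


dL = 7e-06 * 93 * 890 * 1000 = 579.39 um

579.39


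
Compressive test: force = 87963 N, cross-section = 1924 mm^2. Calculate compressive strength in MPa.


CS = 87963 / 1924 = 45.7 MPa

45.7


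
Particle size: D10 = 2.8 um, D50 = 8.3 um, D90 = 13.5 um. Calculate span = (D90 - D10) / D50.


Span = (13.5 - 2.8) / 8.3 = 10.7 / 8.3 = 1.289

1.289


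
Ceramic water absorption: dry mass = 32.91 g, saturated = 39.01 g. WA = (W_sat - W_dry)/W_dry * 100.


WA = (39.01 - 32.91) / 32.91 * 100 = 18.54%

18.54


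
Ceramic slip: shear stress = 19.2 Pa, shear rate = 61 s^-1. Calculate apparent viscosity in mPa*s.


eta = tau/gamma * 1000 = 19.2/61 * 1000 = 314.8 mPa*s

314.8


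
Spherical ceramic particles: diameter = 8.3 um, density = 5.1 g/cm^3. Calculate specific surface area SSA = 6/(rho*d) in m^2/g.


SSA = 6 / (5.1 * 8.3) = 0.142 m^2/g

0.142


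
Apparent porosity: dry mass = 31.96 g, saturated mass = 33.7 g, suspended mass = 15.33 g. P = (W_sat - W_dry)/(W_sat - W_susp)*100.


P = (33.7 - 31.96) / (33.7 - 15.33) * 100 = 1.74 / 18.37 * 100 = 9.5%

9.5


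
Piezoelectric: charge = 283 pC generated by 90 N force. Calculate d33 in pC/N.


d33 = 283 / 90 = 3.1 pC/N

3.1


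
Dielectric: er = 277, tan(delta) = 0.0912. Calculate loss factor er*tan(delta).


Loss = 277 * 0.0912 = 25.262

25.262


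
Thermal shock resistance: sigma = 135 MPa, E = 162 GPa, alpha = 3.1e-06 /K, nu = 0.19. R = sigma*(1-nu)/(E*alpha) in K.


R = 135*(1-0.19)/(162*1000*3.1e-06) = 218 K

218


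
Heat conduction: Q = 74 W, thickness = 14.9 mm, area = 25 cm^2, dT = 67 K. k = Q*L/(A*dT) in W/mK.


k = 74*14.9/1000/(25/10000*67) = 6.58 W/mK

6.58


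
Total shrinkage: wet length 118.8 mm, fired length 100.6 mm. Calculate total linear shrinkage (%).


TS = (118.8 - 100.6) / 118.8 * 100 = 15.32%

15.32


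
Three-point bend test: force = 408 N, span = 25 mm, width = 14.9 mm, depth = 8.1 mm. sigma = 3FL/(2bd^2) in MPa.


sigma = 3*408*25/(2*14.9*8.1^2) = 15.7 MPa

15.7


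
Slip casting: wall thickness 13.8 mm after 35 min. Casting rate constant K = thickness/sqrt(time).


K = 13.8 / sqrt(35) = 13.8 / 5.9161 = 2.333 mm/min^0.5

2.333


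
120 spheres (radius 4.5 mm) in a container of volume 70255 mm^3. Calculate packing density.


V_sphere = 4/3*pi*4.5^3 = 381.7035 mm^3
Total V = 120*381.7035 = 45804.42 mm^3
PD = 45804.42 / 70255 = 0.652

0.652


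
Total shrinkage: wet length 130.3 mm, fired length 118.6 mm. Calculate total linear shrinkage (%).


TS = (130.3 - 118.6) / 130.3 * 100 = 8.98%

8.98


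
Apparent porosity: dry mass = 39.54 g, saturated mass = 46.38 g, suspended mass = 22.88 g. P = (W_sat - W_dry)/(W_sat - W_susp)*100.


P = (46.38 - 39.54) / (46.38 - 22.88) * 100 = 6.84 / 23.5 * 100 = 29.1%

29.1


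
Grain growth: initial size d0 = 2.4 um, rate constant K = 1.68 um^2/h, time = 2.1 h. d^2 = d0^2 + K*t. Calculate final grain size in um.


d^2 = 2.4^2 + 1.68*2.1 = 9.288
d = sqrt(9.288) = 3.05 um

3.05


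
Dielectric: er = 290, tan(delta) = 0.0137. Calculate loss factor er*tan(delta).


Loss = 290 * 0.0137 = 3.973

3.973


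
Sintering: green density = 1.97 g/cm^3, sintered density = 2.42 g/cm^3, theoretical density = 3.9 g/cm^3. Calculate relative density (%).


Relative = 2.42 / 3.9 * 100 = 62.1%

62.1


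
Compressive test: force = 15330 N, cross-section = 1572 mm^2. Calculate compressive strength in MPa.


CS = 15330 / 1572 = 9.8 MPa

9.8


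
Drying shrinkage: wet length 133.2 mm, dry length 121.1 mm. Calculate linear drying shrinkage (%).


DS = (133.2 - 121.1) / 133.2 * 100 = 9.08%

9.08


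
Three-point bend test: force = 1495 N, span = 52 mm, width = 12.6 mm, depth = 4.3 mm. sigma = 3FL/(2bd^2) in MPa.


sigma = 3*1495*52/(2*12.6*4.3^2) = 500.5 MPa

500.5


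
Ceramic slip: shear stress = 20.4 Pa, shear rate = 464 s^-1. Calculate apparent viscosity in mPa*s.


eta = tau/gamma * 1000 = 20.4/464 * 1000 = 44.0 mPa*s

44.0


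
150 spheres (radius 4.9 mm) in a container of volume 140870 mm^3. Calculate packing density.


V_sphere = 4/3*pi*4.9^3 = 492.807 mm^3
Total V = 150*492.807 = 73921.05 mm^3
PD = 73921.05 / 140870 = 0.525

0.525


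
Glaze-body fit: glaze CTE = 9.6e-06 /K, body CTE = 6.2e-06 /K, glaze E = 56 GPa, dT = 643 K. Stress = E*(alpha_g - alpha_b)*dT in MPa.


Stress = 56*1000*(9.6e-06 - 6.2e-06)*643 = 122.4 MPa

122.4


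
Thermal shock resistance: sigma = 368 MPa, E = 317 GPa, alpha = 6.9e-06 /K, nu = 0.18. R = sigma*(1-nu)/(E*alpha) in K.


R = 368*(1-0.18)/(317*1000*6.9e-06) = 138 K

138


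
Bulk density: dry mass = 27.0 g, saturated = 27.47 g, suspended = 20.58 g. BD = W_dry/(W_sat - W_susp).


BD = 27.0 / (27.47 - 20.58) = 27.0 / 6.89 = 3.919 g/cm^3

3.919


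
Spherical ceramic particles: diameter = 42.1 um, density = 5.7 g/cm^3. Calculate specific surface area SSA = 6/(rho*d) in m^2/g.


SSA = 6 / (5.7 * 42.1) = 0.025 m^2/g

0.025


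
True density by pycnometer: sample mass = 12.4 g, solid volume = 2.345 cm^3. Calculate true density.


TD = 12.4 / 2.345 = 5.288 g/cm^3

5.288


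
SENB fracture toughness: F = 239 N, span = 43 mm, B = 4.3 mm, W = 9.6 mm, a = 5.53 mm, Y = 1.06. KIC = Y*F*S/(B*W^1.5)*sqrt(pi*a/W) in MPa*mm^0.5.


KIC = 1.06*239*43/(4.3*9.6^1.5)*sqrt(pi*5.53/9.6) = 114.58

114.58


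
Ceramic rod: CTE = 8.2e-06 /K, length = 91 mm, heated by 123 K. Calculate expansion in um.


dL = 8.2e-06 * 91 * 123 * 1000 = 91.783 um

91.783


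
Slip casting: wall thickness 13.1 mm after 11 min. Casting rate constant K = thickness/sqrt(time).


K = 13.1 / sqrt(11) = 13.1 / 3.3166 = 3.95 mm/min^0.5

3.95


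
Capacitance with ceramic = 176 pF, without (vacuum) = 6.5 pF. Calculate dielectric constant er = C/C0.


er = 176 / 6.5 = 27.08

27.08


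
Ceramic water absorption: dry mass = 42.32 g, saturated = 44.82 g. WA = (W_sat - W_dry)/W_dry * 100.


WA = (44.82 - 42.32) / 42.32 * 100 = 5.91%

5.91


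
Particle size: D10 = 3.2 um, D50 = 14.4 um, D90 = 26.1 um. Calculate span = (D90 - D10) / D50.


Span = (26.1 - 3.2) / 14.4 = 22.9 / 14.4 = 1.59

1.59


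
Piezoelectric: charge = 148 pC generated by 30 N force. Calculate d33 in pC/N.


d33 = 148 / 30 = 4.9 pC/N

4.9


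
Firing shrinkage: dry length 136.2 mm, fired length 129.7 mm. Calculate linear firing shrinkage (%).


FS = (136.2 - 129.7) / 136.2 * 100 = 4.77%

4.77


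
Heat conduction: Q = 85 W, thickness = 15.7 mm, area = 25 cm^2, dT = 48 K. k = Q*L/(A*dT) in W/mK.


k = 85*15.7/1000/(25/10000*48) = 11.12 W/mK

11.12


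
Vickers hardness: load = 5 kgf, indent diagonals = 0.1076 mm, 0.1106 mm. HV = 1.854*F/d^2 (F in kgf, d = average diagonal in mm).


d_avg = (0.1076+0.1106)/2 = 0.1091 mm
HV = 1.854*5/0.1091^2 = 779

779


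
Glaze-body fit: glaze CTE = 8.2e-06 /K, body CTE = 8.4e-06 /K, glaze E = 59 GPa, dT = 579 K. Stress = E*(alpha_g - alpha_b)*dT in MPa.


Stress = 59*1000*(8.2e-06 - 8.4e-06)*579 = -6.8 MPa

-6.8


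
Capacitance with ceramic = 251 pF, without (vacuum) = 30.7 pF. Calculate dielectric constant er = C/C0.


er = 251 / 30.7 = 8.18

8.18


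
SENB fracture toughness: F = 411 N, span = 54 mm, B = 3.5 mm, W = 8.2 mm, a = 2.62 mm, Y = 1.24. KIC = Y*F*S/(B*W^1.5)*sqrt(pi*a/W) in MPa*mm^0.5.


KIC = 1.24*411*54/(3.5*8.2^1.5)*sqrt(pi*2.62/8.2) = 335.5

335.5


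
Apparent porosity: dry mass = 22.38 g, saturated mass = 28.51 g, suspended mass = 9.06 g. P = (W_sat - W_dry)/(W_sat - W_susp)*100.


P = (28.51 - 22.38) / (28.51 - 9.06) * 100 = 6.13 / 19.45 * 100 = 31.5%

31.5


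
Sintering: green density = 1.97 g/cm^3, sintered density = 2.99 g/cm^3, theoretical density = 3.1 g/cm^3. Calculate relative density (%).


Relative = 2.99 / 3.1 * 100 = 96.5%

96.5


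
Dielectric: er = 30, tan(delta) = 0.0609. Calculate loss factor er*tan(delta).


Loss = 30 * 0.0609 = 1.827

1.827


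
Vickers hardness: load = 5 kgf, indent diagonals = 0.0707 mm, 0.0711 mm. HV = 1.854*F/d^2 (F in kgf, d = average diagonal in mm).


d_avg = (0.0707+0.0711)/2 = 0.0709 mm
HV = 1.854*5/0.0709^2 = 1844

1844


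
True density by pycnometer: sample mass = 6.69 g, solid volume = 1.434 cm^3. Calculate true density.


TD = 6.69 / 1.434 = 4.665 g/cm^3

4.665


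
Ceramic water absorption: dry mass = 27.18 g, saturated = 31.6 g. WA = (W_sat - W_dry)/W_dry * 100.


WA = (31.6 - 27.18) / 27.18 * 100 = 16.26%

16.26


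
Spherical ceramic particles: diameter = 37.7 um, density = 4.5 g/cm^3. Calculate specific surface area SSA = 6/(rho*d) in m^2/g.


SSA = 6 / (4.5 * 37.7) = 0.035 m^2/g

0.035


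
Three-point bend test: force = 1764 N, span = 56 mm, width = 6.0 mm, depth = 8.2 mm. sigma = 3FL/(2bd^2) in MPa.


sigma = 3*1764*56/(2*6.0*8.2^2) = 367.3 MPa

367.3


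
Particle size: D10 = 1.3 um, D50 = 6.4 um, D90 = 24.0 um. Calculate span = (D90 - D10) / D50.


Span = (24.0 - 1.3) / 6.4 = 22.7 / 6.4 = 3.547

3.547


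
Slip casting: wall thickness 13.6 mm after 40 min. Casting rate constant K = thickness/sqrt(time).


K = 13.6 / sqrt(40) = 13.6 / 6.3246 = 2.15 mm/min^0.5

2.15


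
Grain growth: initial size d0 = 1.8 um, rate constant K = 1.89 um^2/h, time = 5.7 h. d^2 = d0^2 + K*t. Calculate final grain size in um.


d^2 = 1.8^2 + 1.89*5.7 = 14.013
d = sqrt(14.013) = 3.74 um

3.74


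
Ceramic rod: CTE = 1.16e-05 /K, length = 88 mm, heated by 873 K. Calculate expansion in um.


dL = 1.16e-05 * 88 * 873 * 1000 = 891.158 um

891.158


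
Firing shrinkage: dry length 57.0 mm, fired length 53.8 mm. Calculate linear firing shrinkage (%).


FS = (57.0 - 53.8) / 57.0 * 100 = 5.61%

5.61


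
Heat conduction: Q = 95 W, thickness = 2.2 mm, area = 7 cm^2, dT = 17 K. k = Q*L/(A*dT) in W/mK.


k = 95*2.2/1000/(7/10000*17) = 17.56 W/mK

17.56


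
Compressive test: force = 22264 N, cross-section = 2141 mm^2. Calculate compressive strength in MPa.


CS = 22264 / 2141 = 10.4 MPa

10.4


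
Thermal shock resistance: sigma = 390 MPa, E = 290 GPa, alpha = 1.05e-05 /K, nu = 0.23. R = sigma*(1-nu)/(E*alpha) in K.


R = 390*(1-0.23)/(290*1000*1.05e-05) = 99 K

99


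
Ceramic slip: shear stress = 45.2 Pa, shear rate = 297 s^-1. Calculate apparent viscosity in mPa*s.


eta = tau/gamma * 1000 = 45.2/297 * 1000 = 152.2 mPa*s

152.2


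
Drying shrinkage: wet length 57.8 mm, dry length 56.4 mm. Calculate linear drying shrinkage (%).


DS = (57.8 - 56.4) / 57.8 * 100 = 2.42%

2.42


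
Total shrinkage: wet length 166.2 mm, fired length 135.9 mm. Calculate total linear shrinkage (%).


TS = (166.2 - 135.9) / 166.2 * 100 = 18.23%

18.23


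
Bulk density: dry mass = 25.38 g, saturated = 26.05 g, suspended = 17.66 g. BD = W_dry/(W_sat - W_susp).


BD = 25.38 / (26.05 - 17.66) = 25.38 / 8.39 = 3.025 g/cm^3

3.025


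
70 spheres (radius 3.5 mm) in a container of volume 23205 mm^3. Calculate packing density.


V_sphere = 4/3*pi*3.5^3 = 179.5944 mm^3
Total V = 70*179.5944 = 12571.608 mm^3
PD = 12571.608 / 23205 = 0.542

0.542


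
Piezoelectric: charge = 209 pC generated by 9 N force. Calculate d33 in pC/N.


d33 = 209 / 9 = 23.2 pC/N

23.2


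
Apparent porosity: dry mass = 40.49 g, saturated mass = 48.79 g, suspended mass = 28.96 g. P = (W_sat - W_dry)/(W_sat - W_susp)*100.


P = (48.79 - 40.49) / (48.79 - 28.96) * 100 = 8.3 / 19.83 * 100 = 41.9%

41.9


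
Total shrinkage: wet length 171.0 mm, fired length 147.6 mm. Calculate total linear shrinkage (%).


TS = (171.0 - 147.6) / 171.0 * 100 = 13.68%

13.68


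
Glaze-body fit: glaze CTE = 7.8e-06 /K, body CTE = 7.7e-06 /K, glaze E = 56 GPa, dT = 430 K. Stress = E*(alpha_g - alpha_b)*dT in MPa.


Stress = 56*1000*(7.8e-06 - 7.7e-06)*430 = 2.4 MPa

2.4


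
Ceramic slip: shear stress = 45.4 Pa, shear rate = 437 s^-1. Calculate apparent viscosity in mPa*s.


eta = tau/gamma * 1000 = 45.4/437 * 1000 = 103.9 mPa*s

103.9


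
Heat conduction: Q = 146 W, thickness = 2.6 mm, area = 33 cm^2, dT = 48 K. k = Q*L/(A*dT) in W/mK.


k = 146*2.6/1000/(33/10000*48) = 2.4 W/mK

2.4


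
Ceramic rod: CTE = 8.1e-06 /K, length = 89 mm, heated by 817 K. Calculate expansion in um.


dL = 8.1e-06 * 89 * 817 * 1000 = 588.975 um

588.975


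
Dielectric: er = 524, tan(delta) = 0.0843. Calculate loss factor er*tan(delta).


Loss = 524 * 0.0843 = 44.173

44.173


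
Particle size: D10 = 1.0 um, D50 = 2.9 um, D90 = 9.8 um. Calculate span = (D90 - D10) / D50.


Span = (9.8 - 1.0) / 2.9 = 8.8 / 2.9 = 3.034

3.034


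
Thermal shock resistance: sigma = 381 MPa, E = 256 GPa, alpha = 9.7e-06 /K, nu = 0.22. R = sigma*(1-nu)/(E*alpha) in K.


R = 381*(1-0.22)/(256*1000*9.7e-06) = 120 K

120


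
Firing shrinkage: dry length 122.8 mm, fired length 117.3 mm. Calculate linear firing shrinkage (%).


FS = (122.8 - 117.3) / 122.8 * 100 = 4.48%

4.48


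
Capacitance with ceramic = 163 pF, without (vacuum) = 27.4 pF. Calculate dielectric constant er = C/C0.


er = 163 / 27.4 = 5.95

5.95


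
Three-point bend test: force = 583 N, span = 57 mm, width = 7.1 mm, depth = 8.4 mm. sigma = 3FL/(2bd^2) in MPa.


sigma = 3*583*57/(2*7.1*8.4^2) = 99.5 MPa

99.5


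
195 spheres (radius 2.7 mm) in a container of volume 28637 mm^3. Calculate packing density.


V_sphere = 4/3*pi*2.7^3 = 82.448 mm^3
Total V = 195*82.448 = 16077.36 mm^3
PD = 16077.36 / 28637 = 0.561

0.561


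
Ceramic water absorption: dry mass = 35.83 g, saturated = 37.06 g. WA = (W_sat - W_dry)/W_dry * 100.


WA = (37.06 - 35.83) / 35.83 * 100 = 3.43%

3.43


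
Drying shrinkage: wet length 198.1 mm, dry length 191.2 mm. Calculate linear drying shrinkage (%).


DS = (198.1 - 191.2) / 198.1 * 100 = 3.48%

3.48


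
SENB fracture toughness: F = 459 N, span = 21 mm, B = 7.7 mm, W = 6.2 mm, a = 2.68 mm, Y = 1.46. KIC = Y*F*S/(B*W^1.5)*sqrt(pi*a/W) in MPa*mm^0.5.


KIC = 1.46*459*21/(7.7*6.2^1.5)*sqrt(pi*2.68/6.2) = 137.96

137.96


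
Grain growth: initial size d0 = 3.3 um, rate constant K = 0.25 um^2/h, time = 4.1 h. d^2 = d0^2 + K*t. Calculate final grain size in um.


d^2 = 3.3^2 + 0.25*4.1 = 11.915
d = sqrt(11.915) = 3.45 um

3.45


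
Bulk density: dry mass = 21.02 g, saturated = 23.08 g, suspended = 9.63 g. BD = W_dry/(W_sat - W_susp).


BD = 21.02 / (23.08 - 9.63) = 21.02 / 13.45 = 1.563 g/cm^3

1.563


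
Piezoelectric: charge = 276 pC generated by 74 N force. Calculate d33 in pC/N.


d33 = 276 / 74 = 3.7 pC/N

3.7


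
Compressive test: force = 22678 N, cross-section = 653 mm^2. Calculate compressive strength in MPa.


CS = 22678 / 653 = 34.7 MPa

34.7


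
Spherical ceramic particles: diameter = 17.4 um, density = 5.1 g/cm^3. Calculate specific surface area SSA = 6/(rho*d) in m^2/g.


SSA = 6 / (5.1 * 17.4) = 0.068 m^2/g

0.068


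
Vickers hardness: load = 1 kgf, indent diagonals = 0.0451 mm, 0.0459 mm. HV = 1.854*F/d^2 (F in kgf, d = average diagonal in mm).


d_avg = (0.0451+0.0459)/2 = 0.0455 mm
HV = 1.854*1/0.0455^2 = 896

896


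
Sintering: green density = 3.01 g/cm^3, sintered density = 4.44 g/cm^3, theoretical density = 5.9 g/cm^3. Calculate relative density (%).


Relative = 4.44 / 5.9 * 100 = 75.3%

75.3


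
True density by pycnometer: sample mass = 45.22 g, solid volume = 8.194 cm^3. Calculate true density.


TD = 45.22 / 8.194 = 5.519 g/cm^3

5.519


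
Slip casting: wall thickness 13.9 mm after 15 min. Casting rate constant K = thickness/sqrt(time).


K = 13.9 / sqrt(15) = 13.9 / 3.873 = 3.589 mm/min^0.5

3.589


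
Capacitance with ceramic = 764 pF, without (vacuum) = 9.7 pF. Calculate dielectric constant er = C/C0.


er = 764 / 9.7 = 78.76

78.76


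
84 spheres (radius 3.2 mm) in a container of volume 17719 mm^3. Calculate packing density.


V_sphere = 4/3*pi*3.2^3 = 137.2583 mm^3
Total V = 84*137.2583 = 11529.6972 mm^3
PD = 11529.6972 / 17719 = 0.651

0.651


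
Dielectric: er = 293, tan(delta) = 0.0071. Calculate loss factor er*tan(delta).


Loss = 293 * 0.0071 = 2.08

2.08


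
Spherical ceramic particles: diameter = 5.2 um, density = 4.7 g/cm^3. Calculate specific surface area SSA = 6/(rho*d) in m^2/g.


SSA = 6 / (4.7 * 5.2) = 0.245 m^2/g

0.245


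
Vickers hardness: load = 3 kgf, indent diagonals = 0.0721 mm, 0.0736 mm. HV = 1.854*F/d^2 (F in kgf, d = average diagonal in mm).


d_avg = (0.0721+0.0736)/2 = 0.07285 mm
HV = 1.854*3/0.07285^2 = 1048

1048


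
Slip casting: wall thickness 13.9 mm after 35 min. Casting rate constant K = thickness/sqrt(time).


K = 13.9 / sqrt(35) = 13.9 / 5.9161 = 2.35 mm/min^0.5

2.35


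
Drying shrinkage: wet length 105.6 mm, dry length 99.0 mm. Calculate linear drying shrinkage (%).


DS = (105.6 - 99.0) / 105.6 * 100 = 6.25%

6.25


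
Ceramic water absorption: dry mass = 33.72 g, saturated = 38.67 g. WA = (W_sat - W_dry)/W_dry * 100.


WA = (38.67 - 33.72) / 33.72 * 100 = 14.68%

14.68


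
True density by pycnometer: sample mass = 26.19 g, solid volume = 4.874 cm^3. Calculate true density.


TD = 26.19 / 4.874 = 5.373 g/cm^3

5.373


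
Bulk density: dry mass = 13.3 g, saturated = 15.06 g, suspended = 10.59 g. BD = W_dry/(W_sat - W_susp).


BD = 13.3 / (15.06 - 10.59) = 13.3 / 4.47 = 2.975 g/cm^3

2.975


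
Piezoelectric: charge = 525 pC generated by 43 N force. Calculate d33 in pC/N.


d33 = 525 / 43 = 12.2 pC/N

12.2


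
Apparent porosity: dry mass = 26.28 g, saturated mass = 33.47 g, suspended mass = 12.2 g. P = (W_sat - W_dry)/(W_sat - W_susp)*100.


P = (33.47 - 26.28) / (33.47 - 12.2) * 100 = 7.19 / 21.27 * 100 = 33.8%

33.8


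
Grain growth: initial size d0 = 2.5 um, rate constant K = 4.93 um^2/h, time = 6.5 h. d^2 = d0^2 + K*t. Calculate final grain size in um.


d^2 = 2.5^2 + 4.93*6.5 = 38.295
d = sqrt(38.295) = 6.19 um

6.19


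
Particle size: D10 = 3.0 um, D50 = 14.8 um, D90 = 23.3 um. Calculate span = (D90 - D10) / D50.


Span = (23.3 - 3.0) / 14.8 = 20.3 / 14.8 = 1.372

1.372


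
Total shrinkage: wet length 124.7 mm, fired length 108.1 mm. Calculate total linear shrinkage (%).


TS = (124.7 - 108.1) / 124.7 * 100 = 13.31%

13.31


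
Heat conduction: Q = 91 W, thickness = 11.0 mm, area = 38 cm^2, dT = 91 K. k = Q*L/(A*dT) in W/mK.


k = 91*11.0/1000/(38/10000*91) = 2.89 W/mK

2.89


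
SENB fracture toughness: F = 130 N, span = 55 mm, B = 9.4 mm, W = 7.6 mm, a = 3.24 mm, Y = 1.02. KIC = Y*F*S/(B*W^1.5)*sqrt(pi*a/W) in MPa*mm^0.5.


KIC = 1.02*130*55/(9.4*7.6^1.5)*sqrt(pi*3.24/7.6) = 42.85

42.85


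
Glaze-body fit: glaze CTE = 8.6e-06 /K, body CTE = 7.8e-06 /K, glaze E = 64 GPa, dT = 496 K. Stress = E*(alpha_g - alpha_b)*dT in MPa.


Stress = 64*1000*(8.6e-06 - 7.8e-06)*496 = 25.4 MPa

25.4


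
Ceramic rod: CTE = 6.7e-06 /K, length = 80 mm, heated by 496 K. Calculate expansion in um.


dL = 6.7e-06 * 80 * 496 * 1000 = 265.856 um

265.856


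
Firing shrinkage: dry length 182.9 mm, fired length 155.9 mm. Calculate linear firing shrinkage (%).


FS = (182.9 - 155.9) / 182.9 * 100 = 14.76%

14.76
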